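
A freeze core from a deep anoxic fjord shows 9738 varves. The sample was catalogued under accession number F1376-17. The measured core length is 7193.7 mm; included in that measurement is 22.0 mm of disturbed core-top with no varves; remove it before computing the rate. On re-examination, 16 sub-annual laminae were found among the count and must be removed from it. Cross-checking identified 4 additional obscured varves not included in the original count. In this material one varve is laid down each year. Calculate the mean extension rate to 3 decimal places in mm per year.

Adjusted count: 9738 − 16 + 4 = 9726 varves.
The growth record spans 7193.7 − 22.0 = 7171.7 mm.
7171.7 mm over 9726 years gives 7171.7 / 9726 ≈ 0.737 mm per year.

0.737 mm per year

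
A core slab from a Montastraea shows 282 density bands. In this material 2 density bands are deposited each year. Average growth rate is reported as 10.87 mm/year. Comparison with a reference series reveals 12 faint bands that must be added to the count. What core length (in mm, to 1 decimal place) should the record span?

Adjusted count: 282 + 12 = 294 density bands.
Dividing by 2 density bands per year: 294 / 2 = 147 years.
147 years at 10.87 mm/year gives 10.87 × 147 = 1597.9 mm.

1597.9 mm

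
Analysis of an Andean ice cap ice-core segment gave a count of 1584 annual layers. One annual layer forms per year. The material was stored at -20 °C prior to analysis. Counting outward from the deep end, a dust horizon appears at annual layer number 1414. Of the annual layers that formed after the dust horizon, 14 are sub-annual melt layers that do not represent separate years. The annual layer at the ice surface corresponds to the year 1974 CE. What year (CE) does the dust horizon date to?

Between annual layer 1414 and the ice surface there are 1584 − 1414 = 170 annual layers.
170 − 14 false = 156 true annual layers after the dust horizon.
Counting back 156 years from 1974 CE places the dust horizon in 1974 − 156 = 1818 CE.

1818 CE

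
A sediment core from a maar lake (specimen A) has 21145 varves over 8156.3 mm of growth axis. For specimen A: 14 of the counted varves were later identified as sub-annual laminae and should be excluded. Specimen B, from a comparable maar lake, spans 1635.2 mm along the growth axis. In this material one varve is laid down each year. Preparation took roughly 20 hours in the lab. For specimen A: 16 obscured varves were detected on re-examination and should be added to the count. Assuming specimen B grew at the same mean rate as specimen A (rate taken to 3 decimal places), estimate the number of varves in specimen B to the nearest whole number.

4236 varves

Specimen A: correcting the raw count gives 21145 − 14 + 16 = 21147 true varves.
A: 8156.3 mm over 21147 years gives 8156.3 / 21147 ≈ 0.386 mm/year.
B spans 1635.2 / 0.386 = 4236.27 years ≈ 4236 varves.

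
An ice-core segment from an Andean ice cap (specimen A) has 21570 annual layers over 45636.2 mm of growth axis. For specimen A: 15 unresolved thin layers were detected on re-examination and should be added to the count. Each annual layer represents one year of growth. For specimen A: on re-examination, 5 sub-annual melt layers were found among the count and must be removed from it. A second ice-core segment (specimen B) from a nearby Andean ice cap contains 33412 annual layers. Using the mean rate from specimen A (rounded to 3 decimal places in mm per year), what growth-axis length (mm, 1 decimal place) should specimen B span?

Specimen A: true annual layer count = 21570 − 5 + 15 = 21580.
A: Mean rate = 45636.2 mm / 21580 years ≈ 2.115 mm/year.
Length of B = 2.115 × 33412 = 70666.4 mm.

70666.4 mm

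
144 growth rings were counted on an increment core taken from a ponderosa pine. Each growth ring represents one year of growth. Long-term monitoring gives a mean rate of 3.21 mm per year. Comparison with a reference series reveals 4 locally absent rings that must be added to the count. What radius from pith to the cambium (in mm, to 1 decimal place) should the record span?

After corrections the count is 144 + 4 = 148 growth rings.
Length ≈ 3.21 × 148 = 475.1 mm.

475.1 mm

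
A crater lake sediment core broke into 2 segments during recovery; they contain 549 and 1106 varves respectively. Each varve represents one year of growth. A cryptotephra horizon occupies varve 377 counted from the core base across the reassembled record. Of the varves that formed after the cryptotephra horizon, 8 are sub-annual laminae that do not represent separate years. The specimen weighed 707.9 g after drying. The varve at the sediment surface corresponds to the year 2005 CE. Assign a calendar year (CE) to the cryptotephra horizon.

Total varves = 549 + 1106 = 1655.
Between varve 377 and the sediment surface there are 1655 − 377 = 1278 varves.
Removing the 8 false varves leaves 1278 − 8 = 1270 true varves beyond the cryptotephra horizon.
2005 − 1270 = 735 CE.

735 CE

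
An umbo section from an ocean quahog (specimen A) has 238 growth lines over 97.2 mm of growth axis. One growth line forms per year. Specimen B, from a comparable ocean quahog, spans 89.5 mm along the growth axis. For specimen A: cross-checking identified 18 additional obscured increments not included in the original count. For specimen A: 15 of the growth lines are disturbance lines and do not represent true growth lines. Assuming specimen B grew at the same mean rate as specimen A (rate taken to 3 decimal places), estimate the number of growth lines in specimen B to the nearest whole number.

Specimen A: correcting the raw count gives 238 − 15 + 18 = 241 true growth lines.
A: Extension rate ≈ 97.2 / 241 = 0.403 mm/year.
B spans 89.5 / 0.403 = 222.08 years ≈ 222 growth lines.

222 growth lines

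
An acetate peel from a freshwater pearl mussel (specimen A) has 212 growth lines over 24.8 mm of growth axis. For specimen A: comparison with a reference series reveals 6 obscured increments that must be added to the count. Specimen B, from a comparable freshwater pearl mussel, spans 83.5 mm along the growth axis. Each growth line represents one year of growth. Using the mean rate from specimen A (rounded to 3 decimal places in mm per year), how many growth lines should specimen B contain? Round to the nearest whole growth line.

Specimen A: correcting the raw count gives 212 + 6 = 218 true growth lines.
A: Extension rate ≈ 24.8 / 218 = 0.114 mm per year.
For B, 83.5 / 0.114 = 732.46 years ≈ 732 growth lines.

732 growth lines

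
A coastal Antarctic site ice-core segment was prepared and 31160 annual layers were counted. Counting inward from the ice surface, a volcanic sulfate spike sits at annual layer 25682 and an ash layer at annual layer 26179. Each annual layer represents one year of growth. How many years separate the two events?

497 years

26179 − 25682 = 497 annual layers lie between the two events.
One annual layer per year makes the interval 497 years.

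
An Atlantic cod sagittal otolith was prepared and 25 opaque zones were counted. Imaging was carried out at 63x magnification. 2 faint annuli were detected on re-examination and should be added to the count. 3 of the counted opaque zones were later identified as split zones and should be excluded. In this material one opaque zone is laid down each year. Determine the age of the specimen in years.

24 years

Correcting the raw count gives 25 − 3 + 2 = 24 true opaque zones.
With a one-to-one opaque zone periodicity this is 24 years.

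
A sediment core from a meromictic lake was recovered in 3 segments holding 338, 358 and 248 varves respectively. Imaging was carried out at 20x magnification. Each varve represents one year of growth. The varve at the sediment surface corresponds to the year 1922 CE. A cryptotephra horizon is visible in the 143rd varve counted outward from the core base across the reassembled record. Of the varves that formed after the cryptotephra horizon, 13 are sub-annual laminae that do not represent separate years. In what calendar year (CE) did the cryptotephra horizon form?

Total varves = 338 + 358 + 248 = 944.
The cryptotephra horizon sits at varve 143 from the core base, so 944 − 143 = 801 varves formed after it.
Removing the 13 false varves leaves 801 − 13 = 788 true varves beyond the cryptotephra horizon.
Counting back 788 years from 1922 CE places the cryptotephra horizon in 1922 − 788 = 1134 CE.

1134 CE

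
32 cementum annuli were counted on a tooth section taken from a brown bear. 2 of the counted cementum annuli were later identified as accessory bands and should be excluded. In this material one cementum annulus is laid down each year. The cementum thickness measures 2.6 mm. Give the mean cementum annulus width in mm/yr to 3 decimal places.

True cementum annulus count = 32 − 2 = 30.
Mean rate = 2.6 mm / 30 years ≈ 0.087 mm/yr.

0.087 mm/yr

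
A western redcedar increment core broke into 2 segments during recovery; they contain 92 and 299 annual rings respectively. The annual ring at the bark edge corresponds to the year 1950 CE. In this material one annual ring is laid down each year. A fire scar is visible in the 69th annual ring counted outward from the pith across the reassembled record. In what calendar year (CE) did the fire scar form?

Total annual rings = 92 + 299 = 391.
The fire scar sits at annual ring 69 from the pith, so 391 − 69 = 322 annual rings formed after it.
1950 − 322 = 1628 CE.

1628 CE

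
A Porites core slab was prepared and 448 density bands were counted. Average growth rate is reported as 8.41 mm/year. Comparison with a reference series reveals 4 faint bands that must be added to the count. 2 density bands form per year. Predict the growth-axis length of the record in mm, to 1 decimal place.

1900.7 mm

After corrections the count is 448 + 4 = 452 density bands.
Dividing by 2 density bands per year: 452 / 2 = 226 years.
226 years at 8.41 mm/year gives 8.41 × 226 = 1900.7 mm.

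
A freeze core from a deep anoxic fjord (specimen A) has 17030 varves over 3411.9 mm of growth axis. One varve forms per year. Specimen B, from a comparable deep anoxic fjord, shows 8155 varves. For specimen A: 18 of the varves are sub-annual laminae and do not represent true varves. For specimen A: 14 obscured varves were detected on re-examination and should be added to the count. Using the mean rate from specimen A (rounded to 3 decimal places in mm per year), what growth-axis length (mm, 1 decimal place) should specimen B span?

Specimen A: adjusted count: 17030 − 18 + 14 = 17026 varves.
A: 3411.9 mm over 17026 years gives 3411.9 / 17026 ≈ 0.200 mm per year.
B's length ≈ 0.200 × 8155 = 1631.0 mm.

1631.0 mm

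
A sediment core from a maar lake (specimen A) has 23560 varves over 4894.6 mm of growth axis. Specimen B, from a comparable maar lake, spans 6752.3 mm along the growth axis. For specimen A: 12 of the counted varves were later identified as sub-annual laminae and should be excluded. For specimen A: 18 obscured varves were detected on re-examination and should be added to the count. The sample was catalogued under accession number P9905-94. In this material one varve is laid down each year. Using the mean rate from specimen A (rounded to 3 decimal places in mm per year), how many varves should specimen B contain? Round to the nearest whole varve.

Specimen A: correcting the raw count gives 23560 − 12 + 18 = 23566 true varves.
A: 4894.6 mm over 23566 years gives 4894.6 / 23566 ≈ 0.208 mm/year.
For B, 6752.3 / 0.208 = 32462.98 years ≈ 32463 varves.

32463 varves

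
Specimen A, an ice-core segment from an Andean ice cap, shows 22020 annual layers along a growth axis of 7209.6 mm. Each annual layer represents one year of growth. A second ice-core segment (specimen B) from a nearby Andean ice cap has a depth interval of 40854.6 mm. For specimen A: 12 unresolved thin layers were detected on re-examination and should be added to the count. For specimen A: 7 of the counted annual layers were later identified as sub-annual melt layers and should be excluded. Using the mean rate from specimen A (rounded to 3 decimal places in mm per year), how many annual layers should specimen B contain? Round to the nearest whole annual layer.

124938 annual layers

Specimen A: true annual layer count = 22020 − 7 + 12 = 22025.
A: Mean rate = 7209.6 mm / 22025 years ≈ 0.327 mm/year.
For B, 40854.6 / 0.327 = 124937.61 years ≈ 124938 annual layers.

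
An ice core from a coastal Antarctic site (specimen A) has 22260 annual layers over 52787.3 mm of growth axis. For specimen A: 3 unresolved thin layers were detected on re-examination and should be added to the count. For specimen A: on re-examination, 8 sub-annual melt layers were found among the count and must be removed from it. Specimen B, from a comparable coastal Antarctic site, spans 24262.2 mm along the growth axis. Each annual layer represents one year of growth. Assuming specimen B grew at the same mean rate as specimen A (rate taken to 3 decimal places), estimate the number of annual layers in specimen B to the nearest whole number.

Specimen A: true annual layer count = 22260 − 8 + 3 = 22255.
A: 52787.3 mm over 22255 years gives 52787.3 / 22255 ≈ 2.372 mm/year.
B spans 24262.2 / 2.372 = 10228.58 years ≈ 10229 annual layers.

10229 annual layers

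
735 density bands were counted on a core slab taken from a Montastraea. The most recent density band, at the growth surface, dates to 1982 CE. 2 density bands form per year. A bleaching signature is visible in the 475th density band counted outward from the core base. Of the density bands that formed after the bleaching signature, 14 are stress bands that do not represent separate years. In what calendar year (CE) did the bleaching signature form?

The bleaching signature sits at density band 475 from the core base, so 735 − 475 = 260 density bands formed after it.
Excluding 14 false density bands: 260 − 14 = 246.
With 2 density bands per year, 246 / 2 = 123 years.
The density band at the growth surface is 1982 CE, so the bleaching signature dates to 1982 − 123 = 1859 CE.

1859 CE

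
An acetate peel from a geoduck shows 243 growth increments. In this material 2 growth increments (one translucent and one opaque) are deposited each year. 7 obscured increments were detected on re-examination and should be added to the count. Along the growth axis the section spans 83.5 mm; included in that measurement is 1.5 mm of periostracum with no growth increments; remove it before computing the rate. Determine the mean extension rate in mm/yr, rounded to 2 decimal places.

After corrections the count is 243 + 7 = 250 growth increments.
Dividing by 2 growth increments per year: 250 / 2 = 125 years.
The growth record spans 83.5 − 1.5 = 82.0 mm.
82.0 mm over 125 years gives 82.0 / 125 ≈ 0.66 mm/yr.

0.66 mm/yr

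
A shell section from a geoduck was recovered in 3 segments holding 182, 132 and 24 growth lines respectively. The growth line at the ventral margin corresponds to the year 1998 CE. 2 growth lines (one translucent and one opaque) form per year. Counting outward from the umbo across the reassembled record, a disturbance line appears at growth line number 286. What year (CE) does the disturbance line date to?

1972 CE

Total growth lines = 182 + 132 + 24 = 338.
338 − 286 = 52 growth lines lie beyond the disturbance line toward the ventral margin.
52 growth lines at 2 per year is 52 / 2 = 26 years.
1998 − 26 = 1972 CE.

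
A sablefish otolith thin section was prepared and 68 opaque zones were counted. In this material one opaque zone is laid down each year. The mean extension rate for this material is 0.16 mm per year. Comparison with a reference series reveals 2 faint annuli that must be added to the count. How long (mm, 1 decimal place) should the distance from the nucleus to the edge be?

Correcting the raw count gives 68 + 2 = 70 true opaque zones.
Length ≈ 0.16 × 70 = 11.2 mm.

11.2 mm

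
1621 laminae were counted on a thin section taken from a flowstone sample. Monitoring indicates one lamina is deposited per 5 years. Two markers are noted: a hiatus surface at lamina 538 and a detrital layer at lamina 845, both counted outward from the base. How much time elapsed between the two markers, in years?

1535 years

Separation: 845 − 538 = 307 laminae.
Multiplying by 5 years per lamina: 307 × 5 = 1535 years.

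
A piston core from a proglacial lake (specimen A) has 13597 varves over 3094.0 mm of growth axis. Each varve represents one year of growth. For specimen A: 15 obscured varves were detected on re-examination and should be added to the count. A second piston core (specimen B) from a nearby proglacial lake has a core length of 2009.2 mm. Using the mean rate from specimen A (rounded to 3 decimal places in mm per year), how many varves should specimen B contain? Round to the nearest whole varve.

Specimen A: after corrections the count is 13597 + 15 = 13612 varves.
A: 3094.0 mm over 13612 years gives 3094.0 / 13612 ≈ 0.227 mm per year.
B spans 2009.2 / 0.227 = 8851.10 years ≈ 8851 varves.

8851 varves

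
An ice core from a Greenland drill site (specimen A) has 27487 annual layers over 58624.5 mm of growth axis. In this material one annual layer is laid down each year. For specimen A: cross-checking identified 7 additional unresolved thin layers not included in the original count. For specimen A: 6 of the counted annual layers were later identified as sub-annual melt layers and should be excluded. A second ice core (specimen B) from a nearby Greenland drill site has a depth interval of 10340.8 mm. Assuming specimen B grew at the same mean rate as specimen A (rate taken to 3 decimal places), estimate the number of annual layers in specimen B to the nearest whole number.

4848 annual layers

Specimen A: after corrections the count is 27487 − 6 + 7 = 27488 annual layers.
A: Extension rate ≈ 58624.5 / 27488 = 2.133 mm/year.
Specimen B: 10340.8 mm / 2.133 mm per year = 4848.01 years ≈ 4848 annual layers.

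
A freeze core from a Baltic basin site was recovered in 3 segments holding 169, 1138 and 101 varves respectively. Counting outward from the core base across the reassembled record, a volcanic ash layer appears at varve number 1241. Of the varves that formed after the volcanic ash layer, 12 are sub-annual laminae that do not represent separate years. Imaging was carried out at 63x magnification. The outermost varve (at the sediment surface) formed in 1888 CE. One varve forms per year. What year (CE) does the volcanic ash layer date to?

Total varves = 169 + 1138 + 101 = 1408.
Between varve 1241 and the sediment surface there are 1408 − 1241 = 167 varves.
Removing the 12 false varves leaves 167 − 12 = 155 true varves beyond the volcanic ash layer.
Counting back 155 years from 1888 CE places the volcanic ash layer in 1888 − 155 = 1733 CE.

1733 CE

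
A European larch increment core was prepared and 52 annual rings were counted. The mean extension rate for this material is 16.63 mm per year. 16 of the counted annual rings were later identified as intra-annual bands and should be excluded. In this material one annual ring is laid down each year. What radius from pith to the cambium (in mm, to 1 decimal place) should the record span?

598.7 mm

Correcting the raw count gives 52 − 16 = 36 true annual rings.
Length ≈ 16.63 × 36 = 598.7 mm.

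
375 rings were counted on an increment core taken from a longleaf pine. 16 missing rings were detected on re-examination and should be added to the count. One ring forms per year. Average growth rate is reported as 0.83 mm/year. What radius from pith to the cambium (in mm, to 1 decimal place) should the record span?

After corrections the count is 375 + 16 = 391 rings.
391 years at 0.83 mm/year gives 0.83 × 391 = 324.5 mm.

324.5 mm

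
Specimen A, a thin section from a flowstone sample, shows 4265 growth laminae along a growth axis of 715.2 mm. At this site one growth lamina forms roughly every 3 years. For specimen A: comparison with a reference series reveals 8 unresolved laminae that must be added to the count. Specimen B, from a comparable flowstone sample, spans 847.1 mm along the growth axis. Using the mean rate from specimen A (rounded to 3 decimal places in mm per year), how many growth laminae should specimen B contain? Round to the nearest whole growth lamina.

Specimen A: true growth lamina count = 4265 + 8 = 4273.
Specimen A: 4273 growth laminae at 3 years each span 4273 × 3 = 12819 years.
A: 715.2 mm over 12819 years gives 715.2 / 12819 ≈ 0.056 mm/year.
For B, 847.1 / 0.056 = 15126.79 years; at 3 years per growth lamina that is 15126.79 / 3 ≈ 5042 growth laminae.

5042 growth laminae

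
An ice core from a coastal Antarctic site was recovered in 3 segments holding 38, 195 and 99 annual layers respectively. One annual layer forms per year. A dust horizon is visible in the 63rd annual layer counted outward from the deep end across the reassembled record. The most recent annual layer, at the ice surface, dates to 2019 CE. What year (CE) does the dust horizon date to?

1750 CE

Total annual layers = 38 + 195 + 99 = 332.
332 − 63 = 269 annual layers lie beyond the dust horizon toward the ice surface.
Counting back 269 years from 2019 CE places the dust horizon in 2019 − 269 = 1750 CE.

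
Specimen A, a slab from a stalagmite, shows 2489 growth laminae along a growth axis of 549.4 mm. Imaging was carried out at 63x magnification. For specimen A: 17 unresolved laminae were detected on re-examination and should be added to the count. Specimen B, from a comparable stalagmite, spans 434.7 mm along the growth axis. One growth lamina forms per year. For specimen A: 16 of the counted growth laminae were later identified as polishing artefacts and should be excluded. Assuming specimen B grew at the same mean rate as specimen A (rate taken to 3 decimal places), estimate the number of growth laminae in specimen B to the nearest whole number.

Specimen A: true growth lamina count = 2489 − 16 + 17 = 2490.
A: Mean rate = 549.4 mm / 2490 years ≈ 0.221 mm per year.
For B, 434.7 / 0.221 = 1966.97 years ≈ 1967 growth laminae.

1967 growth laminae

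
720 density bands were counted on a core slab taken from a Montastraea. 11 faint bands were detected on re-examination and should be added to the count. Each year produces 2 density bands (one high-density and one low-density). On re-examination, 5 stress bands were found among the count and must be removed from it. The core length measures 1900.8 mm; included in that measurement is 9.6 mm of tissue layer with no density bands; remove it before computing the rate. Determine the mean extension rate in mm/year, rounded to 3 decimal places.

5.210 mm/year

Correcting the raw count gives 720 − 5 + 11 = 726 true density bands.
With 2 density bands per year, 726 / 2 = 363 years.
Net length = 1900.8 − 9.6 = 1891.2 mm.
Extension rate ≈ 1891.2 / 363 = 5.210 mm/year.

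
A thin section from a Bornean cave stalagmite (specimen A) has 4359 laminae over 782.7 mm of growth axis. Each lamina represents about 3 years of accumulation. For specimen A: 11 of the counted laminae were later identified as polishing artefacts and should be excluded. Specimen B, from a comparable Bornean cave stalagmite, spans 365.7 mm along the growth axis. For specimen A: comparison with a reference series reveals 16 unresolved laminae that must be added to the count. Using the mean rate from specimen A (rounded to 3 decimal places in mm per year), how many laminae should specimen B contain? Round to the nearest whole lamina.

2032 laminae

Specimen A: correcting the raw count gives 4359 − 11 + 16 = 4364 true laminae.
Specimen A: 4364 laminae at 3 years each span 4364 × 3 = 13092 years.
A: Mean rate = 782.7 mm / 13092 years ≈ 0.060 mm/year.
B spans 365.7 / 0.060 = 6095.00 years; at 3 years per lamina that is 6095.00 / 3 ≈ 2032 laminae.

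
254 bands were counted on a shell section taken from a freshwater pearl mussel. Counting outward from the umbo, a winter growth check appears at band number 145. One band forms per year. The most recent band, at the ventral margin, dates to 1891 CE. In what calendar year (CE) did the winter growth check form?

1782 CE

The winter growth check sits at band 145 from the umbo, so 254 − 145 = 109 bands formed after it.
The band at the ventral margin is 1891 CE, so the winter growth check dates to 1891 − 109 = 1782 CE.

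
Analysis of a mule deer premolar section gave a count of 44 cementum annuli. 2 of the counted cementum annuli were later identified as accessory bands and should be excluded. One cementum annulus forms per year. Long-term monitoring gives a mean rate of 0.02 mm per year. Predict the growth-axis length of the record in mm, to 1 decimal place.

Correcting the raw count gives 44 − 2 = 42 true cementum annuli.
Length ≈ 0.02 × 42 = 0.8 mm.

0.8 mm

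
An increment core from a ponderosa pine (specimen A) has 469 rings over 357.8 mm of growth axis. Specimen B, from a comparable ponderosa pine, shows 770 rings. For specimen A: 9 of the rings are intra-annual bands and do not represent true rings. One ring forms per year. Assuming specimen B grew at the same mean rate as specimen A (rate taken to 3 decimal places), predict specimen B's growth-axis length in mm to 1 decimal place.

599.1 mm

Specimen A: after corrections the count is 469 − 9 = 460 rings.
A: 357.8 mm over 460 years gives 357.8 / 460 ≈ 0.778 mm per year.
For B, 0.778 mm/year × 770 years = 599.1 mm.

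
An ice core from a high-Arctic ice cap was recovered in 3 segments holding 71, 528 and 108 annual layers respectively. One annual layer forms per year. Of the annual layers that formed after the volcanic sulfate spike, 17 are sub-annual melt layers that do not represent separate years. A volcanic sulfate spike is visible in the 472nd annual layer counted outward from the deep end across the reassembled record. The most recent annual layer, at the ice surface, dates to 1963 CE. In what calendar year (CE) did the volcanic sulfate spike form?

Total annual layers = 71 + 528 + 108 = 707.
707 − 472 = 235 annual layers lie beyond the volcanic sulfate spike toward the ice surface.
Removing the 17 false annual layers leaves 235 − 17 = 218 true annual layers beyond the volcanic sulfate spike.
The annual layer at the ice surface is 1963 CE, so the volcanic sulfate spike dates to 1963 − 218 = 1745 CE.

1745 CE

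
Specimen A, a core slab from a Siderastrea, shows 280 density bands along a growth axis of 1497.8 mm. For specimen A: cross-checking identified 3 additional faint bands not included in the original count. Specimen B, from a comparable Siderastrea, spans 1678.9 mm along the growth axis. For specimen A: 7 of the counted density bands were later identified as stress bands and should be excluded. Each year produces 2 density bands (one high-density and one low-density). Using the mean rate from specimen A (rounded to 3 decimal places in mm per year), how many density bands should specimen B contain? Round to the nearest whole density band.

Specimen A: after corrections the count is 280 − 7 + 3 = 276 density bands.
Specimen A: dividing by 2 density bands per year: 276 / 2 = 138 years.
A: 1497.8 mm over 138 years gives 1497.8 / 138 ≈ 10.854 mm per year.
B spans 1678.9 / 10.854 = 154.68 years; at 2 density bands per year that is 154.68 × 2 ≈ 309 density bands.

309 density bands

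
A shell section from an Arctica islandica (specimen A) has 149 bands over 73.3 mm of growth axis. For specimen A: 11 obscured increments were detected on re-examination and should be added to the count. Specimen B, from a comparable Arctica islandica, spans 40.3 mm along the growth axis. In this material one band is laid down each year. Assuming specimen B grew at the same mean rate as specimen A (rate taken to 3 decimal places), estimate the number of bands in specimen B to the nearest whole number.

Specimen A: after corrections the count is 149 + 11 = 160 bands.
A: 73.3 mm over 160 years gives 73.3 / 160 ≈ 0.458 mm/year.
B spans 40.3 / 0.458 = 87.99 years ≈ 88 bands.

88 bands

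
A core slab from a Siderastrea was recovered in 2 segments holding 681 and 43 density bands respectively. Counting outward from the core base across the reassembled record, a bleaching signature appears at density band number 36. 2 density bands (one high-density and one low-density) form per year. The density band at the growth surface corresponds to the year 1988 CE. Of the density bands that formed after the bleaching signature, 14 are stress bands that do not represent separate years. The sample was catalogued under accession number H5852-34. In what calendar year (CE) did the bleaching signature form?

1651 CE

Total density bands = 681 + 43 = 724.
The bleaching signature sits at density band 36 from the core base, so 724 − 36 = 688 density bands formed after it.
Removing the 14 false density bands leaves 688 − 14 = 674 true density bands beyond the bleaching signature.
With 2 density bands per year, 674 / 2 = 337 years.
Counting back 337 years from 1988 CE places the bleaching signature in 1988 − 337 = 1651 CE.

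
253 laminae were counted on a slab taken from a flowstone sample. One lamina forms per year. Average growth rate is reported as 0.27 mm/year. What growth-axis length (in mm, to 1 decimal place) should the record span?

253 years of growth are recorded.
Predicted length = 0.27 mm/year × 253 years = 68.3 mm.

68.3 mm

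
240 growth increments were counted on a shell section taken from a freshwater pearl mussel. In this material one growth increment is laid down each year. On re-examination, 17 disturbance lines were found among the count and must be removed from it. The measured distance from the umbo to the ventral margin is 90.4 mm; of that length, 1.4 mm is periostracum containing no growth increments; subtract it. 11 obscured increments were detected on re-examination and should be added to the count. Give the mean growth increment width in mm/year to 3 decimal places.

Correcting the raw count gives 240 − 17 + 11 = 234 true growth increments.
The growth record spans 90.4 − 1.4 = 89.0 mm.
Extension rate ≈ 89.0 / 234 = 0.380 mm/year.

0.380 mm/year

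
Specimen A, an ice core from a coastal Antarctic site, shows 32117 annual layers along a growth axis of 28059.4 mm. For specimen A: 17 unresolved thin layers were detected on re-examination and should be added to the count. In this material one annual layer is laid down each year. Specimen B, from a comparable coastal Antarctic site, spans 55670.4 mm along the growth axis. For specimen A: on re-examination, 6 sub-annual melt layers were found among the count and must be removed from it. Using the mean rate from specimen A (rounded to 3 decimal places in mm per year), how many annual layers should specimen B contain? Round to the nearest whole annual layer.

63769 annual layers

Specimen A: correcting the raw count gives 32117 − 6 + 17 = 32128 true annual layers.
A: Mean rate = 28059.4 mm / 32128 years ≈ 0.873 mm/yr.
Specimen B: 55670.4 mm / 0.873 mm per year = 63769.07 years ≈ 63769 annual layers.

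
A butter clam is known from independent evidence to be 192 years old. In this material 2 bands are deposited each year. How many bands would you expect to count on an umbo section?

384 bands

Expected bands: 192 × 2 = 384.
So 384 bands should be present.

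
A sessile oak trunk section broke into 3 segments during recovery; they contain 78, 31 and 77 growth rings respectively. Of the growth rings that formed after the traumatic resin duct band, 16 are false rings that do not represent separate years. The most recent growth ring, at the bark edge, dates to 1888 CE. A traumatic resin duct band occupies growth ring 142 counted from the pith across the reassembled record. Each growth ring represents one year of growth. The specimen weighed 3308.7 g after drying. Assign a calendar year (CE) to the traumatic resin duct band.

Total growth rings = 78 + 31 + 77 = 186.
186 − 142 = 44 growth rings lie beyond the traumatic resin duct band toward the bark edge.
Excluding 16 false growth rings: 44 − 16 = 28.
The growth ring at the bark edge is 1888 CE, so the traumatic resin duct band dates to 1888 − 28 = 1860 CE.

1860 CE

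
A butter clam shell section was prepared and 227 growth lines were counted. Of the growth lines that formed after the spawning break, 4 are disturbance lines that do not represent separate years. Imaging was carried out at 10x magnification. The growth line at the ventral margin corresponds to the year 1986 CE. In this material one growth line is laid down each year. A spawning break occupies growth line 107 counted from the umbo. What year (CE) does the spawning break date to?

1870 CE

The spawning break sits at growth line 107 from the umbo, so 227 − 107 = 120 growth lines formed after it.
120 − 4 false = 116 true growth lines after the spawning break.
1986 − 116 = 1870 CE.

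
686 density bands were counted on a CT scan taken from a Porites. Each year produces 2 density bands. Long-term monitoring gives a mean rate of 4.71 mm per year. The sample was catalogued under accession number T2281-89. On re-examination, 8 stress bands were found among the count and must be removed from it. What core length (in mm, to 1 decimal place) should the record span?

1596.7 mm

Correcting the raw count gives 686 − 8 = 678 true density bands.
With 2 density bands per year, 678 / 2 = 339 years.
Length ≈ 4.71 × 339 = 1596.7 mm.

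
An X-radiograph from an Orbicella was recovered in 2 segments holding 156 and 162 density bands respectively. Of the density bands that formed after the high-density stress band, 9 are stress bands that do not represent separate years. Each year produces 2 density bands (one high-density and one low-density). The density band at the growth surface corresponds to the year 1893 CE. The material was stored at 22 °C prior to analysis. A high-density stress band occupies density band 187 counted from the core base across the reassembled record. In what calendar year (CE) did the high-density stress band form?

1832 CE

Total density bands = 156 + 162 = 318.
Between density band 187 and the growth surface there are 318 − 187 = 131 density bands.
Removing the 9 false density bands leaves 131 − 9 = 122 true density bands beyond the high-density stress band.
With 2 density bands per year, 122 / 2 = 61 years.
1893 − 61 = 1832 CE.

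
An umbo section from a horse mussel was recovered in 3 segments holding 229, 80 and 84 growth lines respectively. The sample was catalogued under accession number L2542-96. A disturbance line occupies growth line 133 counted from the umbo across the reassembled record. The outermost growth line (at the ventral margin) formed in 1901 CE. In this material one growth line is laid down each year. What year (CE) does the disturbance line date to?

Total growth lines = 229 + 80 + 84 = 393.
393 − 133 = 260 growth lines lie beyond the disturbance line toward the ventral margin.
Counting back 260 years from 1901 CE places the disturbance line in 1901 − 260 = 1641 CE.

1641 CE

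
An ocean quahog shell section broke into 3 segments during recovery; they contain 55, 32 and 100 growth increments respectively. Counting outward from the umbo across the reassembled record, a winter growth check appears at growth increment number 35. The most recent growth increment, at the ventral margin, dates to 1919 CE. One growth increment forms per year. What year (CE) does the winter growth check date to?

1767 CE

Total growth increments = 55 + 32 + 100 = 187.
187 − 35 = 152 growth increments lie beyond the winter growth check toward the ventral margin.
Counting back 152 years from 1919 CE places the winter growth check in 1919 − 152 = 1767 CE.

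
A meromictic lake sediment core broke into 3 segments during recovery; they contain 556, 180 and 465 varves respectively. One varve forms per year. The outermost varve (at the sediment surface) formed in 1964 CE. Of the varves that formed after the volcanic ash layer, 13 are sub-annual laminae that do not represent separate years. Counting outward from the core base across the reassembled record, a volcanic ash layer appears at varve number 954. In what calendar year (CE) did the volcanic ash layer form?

1730 CE

Total varves = 556 + 180 + 465 = 1201.
Between varve 954 and the sediment surface there are 1201 − 954 = 247 varves.
Removing the 13 false varves leaves 247 − 13 = 234 true varves beyond the volcanic ash layer.
1964 − 234 = 1730 CE.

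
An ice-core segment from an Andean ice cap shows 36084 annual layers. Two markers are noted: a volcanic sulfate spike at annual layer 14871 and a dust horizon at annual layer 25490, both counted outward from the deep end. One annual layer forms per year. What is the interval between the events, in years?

10619 yr

The two markers are separated by 25490 − 14871 = 10619 annual layers.
One annual layer per year makes the interval 10619 years.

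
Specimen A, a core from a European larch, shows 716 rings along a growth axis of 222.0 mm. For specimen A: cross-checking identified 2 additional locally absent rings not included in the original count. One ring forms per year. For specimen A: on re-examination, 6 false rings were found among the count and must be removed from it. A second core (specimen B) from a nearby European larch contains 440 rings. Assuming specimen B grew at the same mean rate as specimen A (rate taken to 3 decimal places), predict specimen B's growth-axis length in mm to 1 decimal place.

Specimen A: adjusted count: 716 − 6 + 2 = 712 rings.
A: Extension rate ≈ 222.0 / 712 = 0.312 mm/yr.
Length of B = 0.312 × 440 = 137.3 mm.

137.3 mm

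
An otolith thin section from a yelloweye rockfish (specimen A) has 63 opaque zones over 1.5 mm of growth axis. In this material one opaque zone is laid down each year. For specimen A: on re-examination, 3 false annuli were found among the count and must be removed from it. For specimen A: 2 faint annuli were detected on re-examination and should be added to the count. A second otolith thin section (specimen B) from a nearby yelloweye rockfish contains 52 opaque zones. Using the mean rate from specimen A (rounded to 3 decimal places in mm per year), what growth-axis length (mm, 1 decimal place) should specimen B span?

1.2 mm

Specimen A: correcting the raw count gives 63 − 3 + 2 = 62 true opaque zones.
A: Mean rate = 1.5 mm / 62 years ≈ 0.024 mm/yr.
B's length ≈ 0.024 × 52 = 1.2 mm.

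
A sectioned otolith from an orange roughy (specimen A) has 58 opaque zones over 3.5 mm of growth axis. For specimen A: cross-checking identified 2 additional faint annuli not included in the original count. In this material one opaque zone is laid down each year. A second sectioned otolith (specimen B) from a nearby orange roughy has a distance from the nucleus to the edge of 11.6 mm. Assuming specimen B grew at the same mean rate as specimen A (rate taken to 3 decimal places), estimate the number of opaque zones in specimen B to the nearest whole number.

200 opaque zones

Specimen A: true opaque zone count = 58 + 2 = 60.
A: Mean rate = 3.5 mm / 60 years ≈ 0.058 mm/yr.
Specimen B: 11.6 mm / 0.058 mm per year = 200.00 years ≈ 200 opaque zones.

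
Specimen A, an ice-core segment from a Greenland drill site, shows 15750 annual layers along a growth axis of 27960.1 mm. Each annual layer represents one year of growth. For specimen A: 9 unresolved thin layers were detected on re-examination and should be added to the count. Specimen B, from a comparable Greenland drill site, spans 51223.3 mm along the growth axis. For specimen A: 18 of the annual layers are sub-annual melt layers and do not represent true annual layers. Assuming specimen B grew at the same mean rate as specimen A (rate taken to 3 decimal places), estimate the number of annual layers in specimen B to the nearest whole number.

Specimen A: after corrections the count is 15750 − 18 + 9 = 15741 annual layers.
A: Extension rate ≈ 27960.1 / 15741 = 1.776 mm/yr.
B spans 51223.3 / 1.776 = 28841.95 years ≈ 28842 annual layers.

28842 annual layers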